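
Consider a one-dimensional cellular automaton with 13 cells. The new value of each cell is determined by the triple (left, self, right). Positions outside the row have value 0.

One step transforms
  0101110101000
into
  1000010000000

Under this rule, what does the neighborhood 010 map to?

At position 1 the neighborhood is 010; the next row has 0 there.

0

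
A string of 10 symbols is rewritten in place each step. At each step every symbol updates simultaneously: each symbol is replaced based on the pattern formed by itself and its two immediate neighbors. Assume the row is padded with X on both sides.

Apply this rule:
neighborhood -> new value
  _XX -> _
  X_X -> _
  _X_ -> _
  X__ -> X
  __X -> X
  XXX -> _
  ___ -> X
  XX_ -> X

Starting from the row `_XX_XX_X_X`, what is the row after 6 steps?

_X__XXXXXX

step 1: __X__X____
step 2: XX_XX_XXXX
step 3: _X__X_____
step 4: __XX_XXXXX
step 5: XX_X______
step 6: _X__XXXXXX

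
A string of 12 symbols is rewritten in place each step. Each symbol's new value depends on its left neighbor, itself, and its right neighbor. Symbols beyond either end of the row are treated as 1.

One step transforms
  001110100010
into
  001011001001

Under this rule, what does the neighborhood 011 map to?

At position 2 the neighborhood is 011; the next row has 1 there.

1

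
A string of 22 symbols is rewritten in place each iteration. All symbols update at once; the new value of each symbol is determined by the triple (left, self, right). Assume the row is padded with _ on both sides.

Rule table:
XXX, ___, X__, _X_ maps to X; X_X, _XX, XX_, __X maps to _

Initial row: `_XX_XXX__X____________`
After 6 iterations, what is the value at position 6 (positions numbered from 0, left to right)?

iteration 1: _____X_X_XXXXXXXXXXXXX
iteration 2: XXXX_X_X__XXXXXXXXXXX_
iteration 3: _XX__X_XX__XXXXXXXXX_X
iteration 4: ___X_X___X__XXXXXXX__X
iteration 5: XX_X_XXX_XX__XXXXX_X_X
iteration 6: ___X__X____X__XXX__X_X
position 6 holds X

X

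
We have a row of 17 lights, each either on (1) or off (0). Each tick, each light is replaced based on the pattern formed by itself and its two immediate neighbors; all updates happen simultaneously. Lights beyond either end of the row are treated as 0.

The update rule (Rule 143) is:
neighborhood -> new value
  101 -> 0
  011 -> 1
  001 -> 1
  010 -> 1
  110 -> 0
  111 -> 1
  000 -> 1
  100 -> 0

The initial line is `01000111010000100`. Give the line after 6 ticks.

tick 1: 11011110010111101
tick 2: 10011100110111001
tick 3: 10111001100110011
tick 4: 10110011001100110
tick 5: 10100110011001100
tick 6: 10101100110011001

10101100110011001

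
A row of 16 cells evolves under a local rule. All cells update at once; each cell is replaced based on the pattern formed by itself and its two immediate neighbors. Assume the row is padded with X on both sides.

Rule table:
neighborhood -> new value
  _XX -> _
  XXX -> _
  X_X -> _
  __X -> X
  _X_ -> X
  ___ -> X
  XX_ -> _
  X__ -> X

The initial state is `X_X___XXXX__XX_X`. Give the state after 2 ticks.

XX____XXXX__XXXX

__XXXX____XX____
XX____XXXX__XXXX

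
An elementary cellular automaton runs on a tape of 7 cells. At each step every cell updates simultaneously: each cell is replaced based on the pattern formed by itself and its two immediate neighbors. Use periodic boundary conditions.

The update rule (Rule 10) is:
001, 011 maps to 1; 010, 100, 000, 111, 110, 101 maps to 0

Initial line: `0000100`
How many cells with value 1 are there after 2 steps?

1

step 1: 0001000
step 2: 0010000
count of 1: 1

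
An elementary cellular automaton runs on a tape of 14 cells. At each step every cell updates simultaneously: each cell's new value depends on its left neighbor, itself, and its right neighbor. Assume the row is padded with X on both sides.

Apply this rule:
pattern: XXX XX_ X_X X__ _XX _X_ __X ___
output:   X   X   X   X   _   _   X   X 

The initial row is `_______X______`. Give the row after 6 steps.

XXXXXXX_XXXXXX
XXXXXXXX_XXXXX
XXXXXXXXX_XXXX
XXXXXXXXXX_XXX
XXXXXXXXXXX_XX
XXXXXXXXXXXX_X

XXXXXXXXXXXX_X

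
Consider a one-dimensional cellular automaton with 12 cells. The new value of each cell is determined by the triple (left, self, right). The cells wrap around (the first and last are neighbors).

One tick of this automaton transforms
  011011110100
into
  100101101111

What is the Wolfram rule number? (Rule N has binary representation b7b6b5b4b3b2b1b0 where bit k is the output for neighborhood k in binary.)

position 5: 111 → 1  (bit 7 = 1)
position 2: 110 → 0  (bit 6 = 0)
position 3: 101 → 1  (bit 5 = 1)
position 10: 100 → 1  (bit 4 = 1)
position 1: 011 → 0  (bit 3 = 0)
position 9: 010 → 1  (bit 2 = 1)
position 0: 001 → 1  (bit 1 = 1)
position 11: 000 → 1  (bit 0 = 1)
bits b7..b0 = 10110111 = 183

183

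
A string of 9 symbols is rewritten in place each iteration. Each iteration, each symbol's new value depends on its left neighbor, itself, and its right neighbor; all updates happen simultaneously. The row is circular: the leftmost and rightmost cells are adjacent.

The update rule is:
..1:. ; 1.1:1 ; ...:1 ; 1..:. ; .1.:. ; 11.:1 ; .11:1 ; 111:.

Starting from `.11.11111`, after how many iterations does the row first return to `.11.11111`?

14

11111...1
....1.1.1
.11..1.1.
.11...1..
.11.1...1
1111..1..
1..1.....
.....111.
1111.1.1.
1..11.1.1
1..111.11
1..1.111.
....11.11
.11.11111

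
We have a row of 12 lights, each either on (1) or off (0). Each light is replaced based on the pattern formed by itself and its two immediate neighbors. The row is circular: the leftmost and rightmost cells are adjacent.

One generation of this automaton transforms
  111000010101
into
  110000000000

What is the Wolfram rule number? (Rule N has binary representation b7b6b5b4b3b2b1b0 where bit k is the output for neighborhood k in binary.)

128

position 0: 111 → 1  (bit 7 = 1)
position 2: 110 → 0  (bit 6 = 0)
position 8: 101 → 0  (bit 5 = 0)
position 3: 100 → 0  (bit 4 = 0)
position 11: 011 → 0  (bit 3 = 0)
position 7: 010 → 0  (bit 2 = 0)
position 6: 001 → 0  (bit 1 = 0)
position 4: 000 → 0  (bit 0 = 0)
bits b7..b0 = 10000000 = 128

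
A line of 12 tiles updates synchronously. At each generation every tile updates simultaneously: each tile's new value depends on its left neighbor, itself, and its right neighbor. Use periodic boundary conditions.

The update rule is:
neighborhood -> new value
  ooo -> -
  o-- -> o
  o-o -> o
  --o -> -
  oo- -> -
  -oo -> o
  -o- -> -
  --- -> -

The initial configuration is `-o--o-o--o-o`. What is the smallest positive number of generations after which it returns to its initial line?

12

o-o--o-o--o-
-o-o--o-o--o
o-o-o--o-o--
-o-o-o--o-o-
--o-o-o--o-o
o--o-o-o--o-
-o--o-o-o--o
o-o--o-o-o--
-o-o--o-o-o-
--o-o--o-o-o
o--o-o--o-o-
-o--o-o--o-o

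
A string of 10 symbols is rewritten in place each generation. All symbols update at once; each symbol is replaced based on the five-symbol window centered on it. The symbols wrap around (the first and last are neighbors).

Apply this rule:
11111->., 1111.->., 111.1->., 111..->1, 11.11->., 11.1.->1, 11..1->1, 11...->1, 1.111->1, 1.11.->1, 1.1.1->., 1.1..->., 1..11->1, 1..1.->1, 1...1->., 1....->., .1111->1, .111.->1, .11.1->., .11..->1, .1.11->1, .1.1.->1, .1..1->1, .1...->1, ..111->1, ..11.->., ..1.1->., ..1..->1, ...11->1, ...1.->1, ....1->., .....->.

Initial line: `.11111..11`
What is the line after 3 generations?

.111.....1

.11..111..
1.1111111.
.111.....1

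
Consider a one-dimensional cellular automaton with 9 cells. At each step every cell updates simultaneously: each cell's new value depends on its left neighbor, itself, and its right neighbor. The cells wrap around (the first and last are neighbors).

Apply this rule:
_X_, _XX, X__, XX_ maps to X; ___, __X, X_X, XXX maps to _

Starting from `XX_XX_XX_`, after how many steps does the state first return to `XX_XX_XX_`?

XX_XX_XX_

1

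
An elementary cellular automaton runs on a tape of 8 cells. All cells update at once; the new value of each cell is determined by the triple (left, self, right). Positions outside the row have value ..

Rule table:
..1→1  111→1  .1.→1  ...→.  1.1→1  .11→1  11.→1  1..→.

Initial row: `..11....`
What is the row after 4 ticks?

1111....

tick 1: .111....
tick 2: 1111....
tick 3: 1111....  (fixed point — unchanged through tick 4)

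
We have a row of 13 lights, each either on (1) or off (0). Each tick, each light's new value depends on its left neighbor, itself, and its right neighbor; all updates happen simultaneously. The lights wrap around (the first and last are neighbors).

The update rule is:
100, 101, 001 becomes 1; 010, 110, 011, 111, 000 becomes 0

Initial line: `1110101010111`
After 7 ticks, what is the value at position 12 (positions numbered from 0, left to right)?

0

tick 1: 0001010101000
tick 2: 0010101010100
tick 3: 0101010101010
tick 4: 1010101010101
tick 5: 0101010101010  (repeats tick 3; period 2)
tick 7: 0101010101010
position 12 holds 0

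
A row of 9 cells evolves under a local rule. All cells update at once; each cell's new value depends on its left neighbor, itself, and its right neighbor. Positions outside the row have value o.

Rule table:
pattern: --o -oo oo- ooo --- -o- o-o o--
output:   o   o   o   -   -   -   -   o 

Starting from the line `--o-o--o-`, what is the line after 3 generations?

generation 1: oo---oo--
generation 2: -oo-ooooo
generation 3: -oo-o----

-oo-o----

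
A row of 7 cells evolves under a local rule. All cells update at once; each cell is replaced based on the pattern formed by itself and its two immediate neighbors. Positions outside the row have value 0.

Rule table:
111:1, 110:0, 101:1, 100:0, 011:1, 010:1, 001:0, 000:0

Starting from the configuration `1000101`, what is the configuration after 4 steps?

1000100

step 1: 1000111
step 2: 1000110
step 3: 1000100
step 4: 1000100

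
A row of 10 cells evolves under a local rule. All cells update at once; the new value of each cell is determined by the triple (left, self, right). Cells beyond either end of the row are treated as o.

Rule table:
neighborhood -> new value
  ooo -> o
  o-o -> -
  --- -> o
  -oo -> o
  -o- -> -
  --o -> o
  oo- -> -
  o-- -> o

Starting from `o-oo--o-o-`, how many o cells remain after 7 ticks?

--o-oo----
oo--o-oooo
o-oo--oooo
--o-oooooo
oo--oooooo
o-oooooooo
--oooooooo
count of o: 8

8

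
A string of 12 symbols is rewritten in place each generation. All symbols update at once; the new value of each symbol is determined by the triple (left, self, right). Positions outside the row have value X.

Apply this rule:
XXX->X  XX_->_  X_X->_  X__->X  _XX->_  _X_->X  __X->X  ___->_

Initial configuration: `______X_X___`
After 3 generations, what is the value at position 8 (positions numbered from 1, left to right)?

X____XX_XX_X
_X__X_______
_XXXXX_____X
position 8 holds _

_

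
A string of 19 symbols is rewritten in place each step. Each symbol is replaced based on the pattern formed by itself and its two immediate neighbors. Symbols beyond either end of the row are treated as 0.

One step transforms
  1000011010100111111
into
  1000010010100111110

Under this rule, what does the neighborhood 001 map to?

At position 4 the neighborhood is 001; the next row has 0 there.

0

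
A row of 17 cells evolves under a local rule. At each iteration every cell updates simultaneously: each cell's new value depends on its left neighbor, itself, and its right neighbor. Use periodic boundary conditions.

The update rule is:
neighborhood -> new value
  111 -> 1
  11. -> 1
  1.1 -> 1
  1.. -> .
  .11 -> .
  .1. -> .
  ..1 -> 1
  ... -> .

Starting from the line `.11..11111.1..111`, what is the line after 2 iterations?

iteration 1: 1.1.1.11111..1.11
iteration 2: 11.1.1.1111.1.1.1

11.1.1.1111.1.1.1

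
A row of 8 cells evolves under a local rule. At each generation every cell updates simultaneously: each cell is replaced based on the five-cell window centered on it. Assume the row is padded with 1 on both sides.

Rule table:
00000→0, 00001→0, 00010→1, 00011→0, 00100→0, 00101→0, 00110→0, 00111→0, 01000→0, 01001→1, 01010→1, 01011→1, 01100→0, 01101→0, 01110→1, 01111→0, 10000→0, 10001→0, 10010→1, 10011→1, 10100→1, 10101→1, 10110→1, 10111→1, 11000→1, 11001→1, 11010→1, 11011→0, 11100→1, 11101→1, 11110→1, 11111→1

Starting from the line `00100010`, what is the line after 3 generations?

generation 1: 11000101
generation 2: 11101011
generation 3: 11111110

11111110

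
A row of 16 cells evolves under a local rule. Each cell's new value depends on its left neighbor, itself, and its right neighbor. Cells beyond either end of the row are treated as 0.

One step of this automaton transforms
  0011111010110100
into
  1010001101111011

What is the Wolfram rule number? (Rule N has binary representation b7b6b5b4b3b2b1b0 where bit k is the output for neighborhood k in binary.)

121

position 3: 111 → 0  (bit 7 = 0)
position 6: 110 → 1  (bit 6 = 1)
position 7: 101 → 1  (bit 5 = 1)
position 14: 100 → 1  (bit 4 = 1)
position 2: 011 → 1  (bit 3 = 1)
position 8: 010 → 0  (bit 2 = 0)
position 1: 001 → 0  (bit 1 = 0)
position 0: 000 → 1  (bit 0 = 1)
bits b7..b0 = 01111001 = 121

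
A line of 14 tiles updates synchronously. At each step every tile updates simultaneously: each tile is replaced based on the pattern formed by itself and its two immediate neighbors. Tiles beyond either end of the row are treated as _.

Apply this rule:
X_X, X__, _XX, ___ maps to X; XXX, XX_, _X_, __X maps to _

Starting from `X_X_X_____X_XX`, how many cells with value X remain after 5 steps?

6

_X_X_XXXX__XX_
__X_XX___X_X_X
X__XX_XX__X_X_
_X_X_XX_X__X_X
__X_XX_X_X__X_
count of X: 6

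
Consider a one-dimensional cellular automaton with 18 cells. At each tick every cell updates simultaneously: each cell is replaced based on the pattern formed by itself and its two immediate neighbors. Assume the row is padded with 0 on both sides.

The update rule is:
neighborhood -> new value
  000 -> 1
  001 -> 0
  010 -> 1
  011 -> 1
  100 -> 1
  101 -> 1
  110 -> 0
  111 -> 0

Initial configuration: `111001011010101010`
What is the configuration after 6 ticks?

100101110111111111
110111001100000000
101100101011111111
111010111110000000
100111100001111111
110100011101000000

110100011101000000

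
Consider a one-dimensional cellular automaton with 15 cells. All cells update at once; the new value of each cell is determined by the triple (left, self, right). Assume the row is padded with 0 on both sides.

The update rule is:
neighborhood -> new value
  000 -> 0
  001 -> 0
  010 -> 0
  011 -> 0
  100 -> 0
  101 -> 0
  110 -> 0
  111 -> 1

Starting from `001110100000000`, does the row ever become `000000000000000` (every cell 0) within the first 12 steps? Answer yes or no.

yes

000100000000000
000000000000000
all cells are 0 at step 2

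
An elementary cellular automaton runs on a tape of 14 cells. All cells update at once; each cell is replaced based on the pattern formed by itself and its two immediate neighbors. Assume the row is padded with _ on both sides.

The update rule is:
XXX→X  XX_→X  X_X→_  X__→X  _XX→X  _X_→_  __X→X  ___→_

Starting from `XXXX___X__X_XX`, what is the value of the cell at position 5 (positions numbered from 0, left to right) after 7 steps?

step 1: XXXXX_X_XX__XX
step 2: XXXXX___XXXXXX
step 3: XXXXXX_XXXXXXX
step 4: XXXXXX_XXXXXXX  (fixed point — unchanged through step 7)
position 5 holds X

X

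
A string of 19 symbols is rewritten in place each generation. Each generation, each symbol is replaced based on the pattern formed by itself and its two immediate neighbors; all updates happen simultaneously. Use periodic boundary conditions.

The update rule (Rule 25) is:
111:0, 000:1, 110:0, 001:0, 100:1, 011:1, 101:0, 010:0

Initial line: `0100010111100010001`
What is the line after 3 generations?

0011000100011001100
1010110011010101011
0000101010000000010

0000101010000000010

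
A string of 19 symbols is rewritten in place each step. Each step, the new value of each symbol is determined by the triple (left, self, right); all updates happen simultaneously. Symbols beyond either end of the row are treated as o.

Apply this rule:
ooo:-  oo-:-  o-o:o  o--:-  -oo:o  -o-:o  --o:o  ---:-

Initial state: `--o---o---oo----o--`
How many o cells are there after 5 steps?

step 1: -oo--oo--oo----oo-o
step 2: oo--oo--oo----oo-oo
step 3: ---oo--oo----oo-oo-
step 4: --oo--oo----oo-oo-o
step 5: -oo--oo----oo-oo-oo
count of o: 10

10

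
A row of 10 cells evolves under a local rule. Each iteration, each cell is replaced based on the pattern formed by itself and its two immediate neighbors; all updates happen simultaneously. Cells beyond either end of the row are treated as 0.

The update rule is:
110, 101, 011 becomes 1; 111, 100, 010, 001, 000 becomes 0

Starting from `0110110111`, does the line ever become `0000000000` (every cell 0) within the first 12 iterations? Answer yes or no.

iteration 1: 0111111101
iteration 2: 0100000110
iteration 3: 0000000110
iteration 4: 0000000110  (fixed point — unchanged through iteration 12)
iteration 12 is 0000000110, still not uniform 0

no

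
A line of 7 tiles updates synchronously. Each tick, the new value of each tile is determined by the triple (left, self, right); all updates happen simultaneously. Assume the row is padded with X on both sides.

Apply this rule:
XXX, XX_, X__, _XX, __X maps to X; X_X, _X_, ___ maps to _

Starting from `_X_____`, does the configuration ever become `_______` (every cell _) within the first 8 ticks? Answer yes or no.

no

__X___X
XX_X_XX
XX___XX
XXX_XXX
XXX_XXX  (fixed point — unchanged through tick 8)
tick 8 is XXX_XXX, still not uniform _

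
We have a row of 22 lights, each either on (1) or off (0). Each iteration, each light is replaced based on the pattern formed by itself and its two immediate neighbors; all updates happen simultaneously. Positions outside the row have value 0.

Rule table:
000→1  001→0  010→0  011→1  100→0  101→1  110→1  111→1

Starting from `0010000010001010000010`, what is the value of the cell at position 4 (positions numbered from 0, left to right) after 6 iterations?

1000111000100100111000
0010111010000000111011
1001111100111110111111
0001111100111111111111
1101111100111111111111
1111111100111111111111
position 4 holds 1

1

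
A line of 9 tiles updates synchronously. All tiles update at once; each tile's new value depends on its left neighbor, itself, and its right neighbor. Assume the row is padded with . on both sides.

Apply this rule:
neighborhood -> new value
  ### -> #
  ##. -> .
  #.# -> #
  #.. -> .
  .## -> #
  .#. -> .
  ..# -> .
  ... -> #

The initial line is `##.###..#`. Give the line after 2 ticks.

.###..###

#.###....
.###..###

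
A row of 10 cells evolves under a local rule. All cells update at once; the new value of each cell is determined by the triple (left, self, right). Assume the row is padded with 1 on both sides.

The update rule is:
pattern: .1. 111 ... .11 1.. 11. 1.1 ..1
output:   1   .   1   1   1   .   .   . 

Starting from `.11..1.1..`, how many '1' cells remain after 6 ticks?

.1.1.1.11.
.1.1.1.1..
.1.1.1.11.  (repeats tick 1; period 2)
tick 6: .1.1.1.1..
count of 1: 4

4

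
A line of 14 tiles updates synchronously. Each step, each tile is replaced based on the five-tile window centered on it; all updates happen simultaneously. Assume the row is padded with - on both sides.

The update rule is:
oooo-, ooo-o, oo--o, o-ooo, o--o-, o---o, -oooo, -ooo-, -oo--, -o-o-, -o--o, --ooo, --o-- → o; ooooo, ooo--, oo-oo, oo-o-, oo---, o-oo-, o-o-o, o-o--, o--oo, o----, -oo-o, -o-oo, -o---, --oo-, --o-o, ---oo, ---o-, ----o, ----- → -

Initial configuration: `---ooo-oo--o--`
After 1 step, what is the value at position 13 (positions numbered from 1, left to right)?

---ooo--oooo--
position 13 holds -

-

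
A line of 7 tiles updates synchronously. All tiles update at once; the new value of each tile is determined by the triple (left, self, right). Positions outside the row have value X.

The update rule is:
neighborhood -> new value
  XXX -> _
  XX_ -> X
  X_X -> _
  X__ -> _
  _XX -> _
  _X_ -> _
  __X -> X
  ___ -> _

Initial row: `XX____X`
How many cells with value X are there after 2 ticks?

tick 1: _X___X_
tick 2: ____X__
count of X: 1

1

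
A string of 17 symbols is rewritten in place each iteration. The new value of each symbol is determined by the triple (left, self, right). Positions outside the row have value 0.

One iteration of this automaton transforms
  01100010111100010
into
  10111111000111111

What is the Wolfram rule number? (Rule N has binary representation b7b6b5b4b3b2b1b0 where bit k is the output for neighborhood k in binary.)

position 9: 111 → 0  (bit 7 = 0)
position 2: 110 → 1  (bit 6 = 1)
position 7: 101 → 1  (bit 5 = 1)
position 3: 100 → 1  (bit 4 = 1)
position 1: 011 → 0  (bit 3 = 0)
position 6: 010 → 1  (bit 2 = 1)
position 0: 001 → 1  (bit 1 = 1)
position 4: 000 → 1  (bit 0 = 1)
bits b7..b0 = 01110111 = 119

119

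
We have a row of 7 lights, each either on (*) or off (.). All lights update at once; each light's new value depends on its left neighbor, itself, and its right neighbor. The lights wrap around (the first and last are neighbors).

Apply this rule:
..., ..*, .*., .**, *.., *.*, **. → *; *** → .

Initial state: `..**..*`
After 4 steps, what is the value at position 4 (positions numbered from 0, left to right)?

.

step 1: *******
step 2: .......
step 3: *******  (repeats step 1; period 2)
step 4: .......
position 4 holds .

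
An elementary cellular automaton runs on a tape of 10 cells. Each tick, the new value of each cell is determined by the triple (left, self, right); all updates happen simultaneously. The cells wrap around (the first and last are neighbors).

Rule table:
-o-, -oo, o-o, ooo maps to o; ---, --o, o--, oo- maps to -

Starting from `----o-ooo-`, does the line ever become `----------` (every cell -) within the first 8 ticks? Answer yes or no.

tick 1: ----oooo--
tick 2: ----ooo---
tick 3: ----oo----
tick 4: ----o-----
tick 5: ----o-----  (fixed point — unchanged through tick 8)
tick 8 is ----o-----, still not uniform -

no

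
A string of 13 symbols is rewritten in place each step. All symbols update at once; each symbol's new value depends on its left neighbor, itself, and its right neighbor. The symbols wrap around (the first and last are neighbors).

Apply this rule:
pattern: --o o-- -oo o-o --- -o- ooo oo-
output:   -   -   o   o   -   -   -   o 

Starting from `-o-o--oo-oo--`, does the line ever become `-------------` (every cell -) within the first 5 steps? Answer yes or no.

step 1: --o---ooooo--
step 2: ------o---o--
step 3: -------------
all cells are - at step 3

yes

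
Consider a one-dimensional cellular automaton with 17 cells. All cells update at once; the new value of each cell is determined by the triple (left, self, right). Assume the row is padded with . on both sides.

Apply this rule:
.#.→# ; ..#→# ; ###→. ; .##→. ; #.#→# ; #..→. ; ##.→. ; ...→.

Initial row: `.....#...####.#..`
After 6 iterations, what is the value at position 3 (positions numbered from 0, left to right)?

iteration 1: ....##..#....##..
iteration 2: ...#...##...#....
iteration 3: ..##..#....##....
iteration 4: .#...##...#......
iteration 5: ##..#....##......
iteration 6: ...##...#........
position 3 holds #

#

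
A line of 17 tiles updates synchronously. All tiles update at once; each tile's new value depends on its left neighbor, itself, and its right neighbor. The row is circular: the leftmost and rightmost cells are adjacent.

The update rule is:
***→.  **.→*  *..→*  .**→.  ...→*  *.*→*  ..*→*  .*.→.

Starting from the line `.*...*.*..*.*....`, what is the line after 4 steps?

*..**.**.*.**...*

*.***.*.**.*.****
**..**.*.**.*....
.***.**.*.**.****
*..**.**.*.**...*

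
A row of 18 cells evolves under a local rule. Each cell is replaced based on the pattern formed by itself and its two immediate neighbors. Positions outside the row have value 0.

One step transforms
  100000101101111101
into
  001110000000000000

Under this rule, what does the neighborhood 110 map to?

0

At position 9 the neighborhood is 110; the next row has 0 there.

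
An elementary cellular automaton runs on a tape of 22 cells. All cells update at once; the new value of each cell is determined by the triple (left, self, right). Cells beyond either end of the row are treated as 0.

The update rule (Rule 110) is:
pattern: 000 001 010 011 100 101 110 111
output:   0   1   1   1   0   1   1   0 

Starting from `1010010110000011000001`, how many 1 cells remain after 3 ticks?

1110111110000111000011
1011100010001101000111
1110100110011111001101
count of 1: 14

14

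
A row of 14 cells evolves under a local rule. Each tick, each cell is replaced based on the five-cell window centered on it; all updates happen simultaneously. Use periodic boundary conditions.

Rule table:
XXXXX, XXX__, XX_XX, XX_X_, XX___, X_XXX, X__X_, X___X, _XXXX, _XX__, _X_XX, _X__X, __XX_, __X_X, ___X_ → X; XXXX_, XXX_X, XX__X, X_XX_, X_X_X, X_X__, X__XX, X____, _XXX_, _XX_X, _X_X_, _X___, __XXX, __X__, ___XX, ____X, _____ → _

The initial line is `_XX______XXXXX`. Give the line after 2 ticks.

XX_XX_____XX_X

X_XX______XX__
XX_XX_____XX_X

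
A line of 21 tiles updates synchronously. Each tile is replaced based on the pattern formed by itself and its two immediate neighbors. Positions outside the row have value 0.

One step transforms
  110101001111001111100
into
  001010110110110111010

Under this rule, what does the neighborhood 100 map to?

1

At position 6 the neighborhood is 100; the next row has 1 there.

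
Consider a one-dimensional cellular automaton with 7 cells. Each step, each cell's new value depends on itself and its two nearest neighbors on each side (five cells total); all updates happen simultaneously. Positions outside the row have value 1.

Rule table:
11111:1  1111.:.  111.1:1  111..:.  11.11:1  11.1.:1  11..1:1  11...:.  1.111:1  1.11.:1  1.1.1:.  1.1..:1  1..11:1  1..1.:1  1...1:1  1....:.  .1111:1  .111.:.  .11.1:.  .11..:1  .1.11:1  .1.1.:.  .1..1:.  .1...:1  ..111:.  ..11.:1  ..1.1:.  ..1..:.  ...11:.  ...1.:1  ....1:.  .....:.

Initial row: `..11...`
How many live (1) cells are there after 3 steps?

step 1: 1111.1.
step 2: 11.11.1
step 3: .111.11
count of 1: 5

5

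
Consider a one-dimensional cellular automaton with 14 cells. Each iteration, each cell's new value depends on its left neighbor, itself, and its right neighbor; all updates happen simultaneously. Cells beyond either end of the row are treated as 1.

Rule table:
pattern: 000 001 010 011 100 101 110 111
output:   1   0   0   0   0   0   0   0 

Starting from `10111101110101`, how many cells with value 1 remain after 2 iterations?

12

00000000000000
01111111111110
count of 1: 12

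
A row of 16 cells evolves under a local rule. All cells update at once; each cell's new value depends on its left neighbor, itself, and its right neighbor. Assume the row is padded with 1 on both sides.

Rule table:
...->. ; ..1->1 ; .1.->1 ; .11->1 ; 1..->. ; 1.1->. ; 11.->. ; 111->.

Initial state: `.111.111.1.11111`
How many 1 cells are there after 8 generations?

8

generation 1: .1...1...1.1....
generation 2: .1..11..11.1...1
generation 3: .1.11..11..1..11
generation 4: .1.1..11..11.11.
generation 5: .1.1.11..11..1..
generation 6: .1.1.1..11..11.1
generation 7: .1.1.1.11..11..1
generation 8: .1.1.1.1..11..11
count of 1: 8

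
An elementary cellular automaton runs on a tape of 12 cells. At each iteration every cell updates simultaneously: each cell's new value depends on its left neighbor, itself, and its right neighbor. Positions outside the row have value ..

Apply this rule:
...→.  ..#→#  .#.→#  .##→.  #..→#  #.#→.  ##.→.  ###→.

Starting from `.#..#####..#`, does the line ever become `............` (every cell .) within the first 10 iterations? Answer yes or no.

no

####.....###
....#...#...
...###.###..
..#.......#.
.###.....###
#...#...#...
##.###.###..
..........#.
.........###
........#...
iteration 10 is ........#..., still not uniform .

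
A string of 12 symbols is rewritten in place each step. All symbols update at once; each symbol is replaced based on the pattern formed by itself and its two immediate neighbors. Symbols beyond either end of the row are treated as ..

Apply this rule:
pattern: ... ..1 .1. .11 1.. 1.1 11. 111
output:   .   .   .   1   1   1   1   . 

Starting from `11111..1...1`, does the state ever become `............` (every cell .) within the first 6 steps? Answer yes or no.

step 1: 1...11..1...
step 2: .1..111..1..
step 3: ..1.1.11..1.
step 4: ...1.1111..1
step 5: ....11..11..
step 6: ....111.111.
step 6 is ....111.111., still not uniform .

no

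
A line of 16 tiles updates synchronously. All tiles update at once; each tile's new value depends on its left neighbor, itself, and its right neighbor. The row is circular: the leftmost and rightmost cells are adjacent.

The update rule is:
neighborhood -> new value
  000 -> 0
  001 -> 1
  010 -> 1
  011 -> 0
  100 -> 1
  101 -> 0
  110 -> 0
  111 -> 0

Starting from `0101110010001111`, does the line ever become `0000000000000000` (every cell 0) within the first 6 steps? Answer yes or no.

no

0100001111010000
1110010000011000
0001111000100101
1010000101111101
0011001100000000
0100110010000000
step 6 is 0100110010000000, still not uniform 0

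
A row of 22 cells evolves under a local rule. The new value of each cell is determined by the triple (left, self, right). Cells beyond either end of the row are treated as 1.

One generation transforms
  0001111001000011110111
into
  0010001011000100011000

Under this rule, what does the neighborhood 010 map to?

1

At position 9 the neighborhood is 010; the next row has 1 there.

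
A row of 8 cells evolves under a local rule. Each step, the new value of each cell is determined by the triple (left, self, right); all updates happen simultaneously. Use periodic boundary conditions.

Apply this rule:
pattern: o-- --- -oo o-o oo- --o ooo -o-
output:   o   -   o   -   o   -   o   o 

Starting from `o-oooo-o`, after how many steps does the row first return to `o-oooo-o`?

1

o-oooo-o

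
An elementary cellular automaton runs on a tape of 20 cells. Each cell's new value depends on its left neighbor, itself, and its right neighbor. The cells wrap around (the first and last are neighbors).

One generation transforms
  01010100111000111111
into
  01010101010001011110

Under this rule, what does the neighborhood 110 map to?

At position 10 the neighborhood is 110; the next row has 0 there.

0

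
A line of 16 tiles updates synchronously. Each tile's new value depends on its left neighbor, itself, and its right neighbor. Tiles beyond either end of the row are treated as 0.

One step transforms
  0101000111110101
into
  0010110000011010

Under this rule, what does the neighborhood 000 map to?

1

At position 5 the neighborhood is 000; the next row has 1 there.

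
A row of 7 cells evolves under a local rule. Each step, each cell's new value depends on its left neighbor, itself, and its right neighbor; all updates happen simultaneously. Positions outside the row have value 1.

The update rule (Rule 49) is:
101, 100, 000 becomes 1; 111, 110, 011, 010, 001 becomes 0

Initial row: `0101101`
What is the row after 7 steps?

step 1: 1010010
step 2: 0101001
step 3: 1010100
step 4: 0101010
step 5: 1010101
step 6: 0101010  (repeats step 4; period 2)
step 7: 1010101

1010101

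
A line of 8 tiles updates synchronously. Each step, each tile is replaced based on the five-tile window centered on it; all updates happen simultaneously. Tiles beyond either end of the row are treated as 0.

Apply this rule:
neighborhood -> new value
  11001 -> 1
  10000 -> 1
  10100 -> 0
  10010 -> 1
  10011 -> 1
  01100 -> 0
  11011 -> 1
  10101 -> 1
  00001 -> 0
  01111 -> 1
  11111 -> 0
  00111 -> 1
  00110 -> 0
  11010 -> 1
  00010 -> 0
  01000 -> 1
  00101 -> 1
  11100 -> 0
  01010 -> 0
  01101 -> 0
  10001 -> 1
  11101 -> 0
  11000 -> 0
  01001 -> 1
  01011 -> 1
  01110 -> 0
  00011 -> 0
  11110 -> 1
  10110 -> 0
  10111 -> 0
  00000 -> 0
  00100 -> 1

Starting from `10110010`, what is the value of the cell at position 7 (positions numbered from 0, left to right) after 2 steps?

11001111
00111110
position 7 holds 0

0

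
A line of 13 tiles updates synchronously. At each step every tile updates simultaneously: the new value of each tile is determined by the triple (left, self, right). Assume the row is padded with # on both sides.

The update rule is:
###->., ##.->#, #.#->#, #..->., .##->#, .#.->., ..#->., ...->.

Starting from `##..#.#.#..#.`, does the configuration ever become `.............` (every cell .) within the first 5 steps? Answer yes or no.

no

step 1: .#...#.#....#
step 2: #.....#.....#
step 3: #...........#
step 4: #...........#  (fixed point — unchanged through step 5)
step 5 is #...........#, still not uniform .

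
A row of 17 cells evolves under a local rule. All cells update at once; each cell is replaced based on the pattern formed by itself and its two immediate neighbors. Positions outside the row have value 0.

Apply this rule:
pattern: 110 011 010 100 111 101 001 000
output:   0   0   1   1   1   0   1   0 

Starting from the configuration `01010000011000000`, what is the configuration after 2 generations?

11011000100100000
00000101111110000

00000101111110000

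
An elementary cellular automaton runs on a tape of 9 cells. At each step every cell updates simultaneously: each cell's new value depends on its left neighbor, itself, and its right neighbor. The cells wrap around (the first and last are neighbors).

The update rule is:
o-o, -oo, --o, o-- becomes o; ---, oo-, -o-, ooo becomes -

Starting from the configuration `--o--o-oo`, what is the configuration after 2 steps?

o-oo-oo-o

oo-oo-oo-
o-oo-oo-o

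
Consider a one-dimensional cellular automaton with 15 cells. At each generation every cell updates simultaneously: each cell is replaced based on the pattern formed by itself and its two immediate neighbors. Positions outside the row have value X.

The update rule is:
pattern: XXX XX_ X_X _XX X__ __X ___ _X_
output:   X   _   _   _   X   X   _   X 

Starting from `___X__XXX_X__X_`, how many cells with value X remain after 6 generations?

X_XXXX_X__XXXX_
___XX__XXX_XX__
X_X__XX_X____XX
__XXX___XX__X_X
XX_X_X_X__XXX__
X__X_X_XXX_X_XX
count of X: 9

9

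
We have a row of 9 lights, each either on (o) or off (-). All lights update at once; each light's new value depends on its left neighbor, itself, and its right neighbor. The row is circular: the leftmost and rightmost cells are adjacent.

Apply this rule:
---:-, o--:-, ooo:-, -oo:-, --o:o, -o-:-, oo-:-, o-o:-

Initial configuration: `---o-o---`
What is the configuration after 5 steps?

--o------
-o-------
o--------
--------o
-------o-

-------o-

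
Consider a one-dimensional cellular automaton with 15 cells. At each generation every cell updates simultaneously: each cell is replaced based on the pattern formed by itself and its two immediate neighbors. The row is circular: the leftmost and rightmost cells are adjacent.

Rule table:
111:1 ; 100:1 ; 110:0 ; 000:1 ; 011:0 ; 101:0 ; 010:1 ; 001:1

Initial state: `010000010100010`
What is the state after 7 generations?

111111110111111
111111100011111
111111011101111
111110001000111
111101111111011
111000111110001
110111011101110

110111011101110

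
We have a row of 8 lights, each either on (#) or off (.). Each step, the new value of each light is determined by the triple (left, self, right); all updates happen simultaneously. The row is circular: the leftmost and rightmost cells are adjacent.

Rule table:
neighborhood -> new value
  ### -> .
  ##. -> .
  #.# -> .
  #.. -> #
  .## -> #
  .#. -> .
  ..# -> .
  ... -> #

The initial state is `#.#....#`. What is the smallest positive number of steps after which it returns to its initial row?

16

...###.#
##.#....
#...###.
.##.#...
.#...###
..##.#..
#.#...##
...##.#.
##.#...#
....##.#
###.#...
#....##.
.###.#..
.#....##
..###.#.
#.#....#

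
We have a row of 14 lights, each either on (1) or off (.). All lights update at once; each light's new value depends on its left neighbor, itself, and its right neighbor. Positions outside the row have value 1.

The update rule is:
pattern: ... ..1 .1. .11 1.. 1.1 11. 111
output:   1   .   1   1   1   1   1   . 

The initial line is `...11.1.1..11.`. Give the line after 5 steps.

step 1: 11.1111111.111
step 2: .111.....111..
step 3: 11.11111.1.11.
step 4: .111...1111111
step 5: 11.111.1......

11.111.1......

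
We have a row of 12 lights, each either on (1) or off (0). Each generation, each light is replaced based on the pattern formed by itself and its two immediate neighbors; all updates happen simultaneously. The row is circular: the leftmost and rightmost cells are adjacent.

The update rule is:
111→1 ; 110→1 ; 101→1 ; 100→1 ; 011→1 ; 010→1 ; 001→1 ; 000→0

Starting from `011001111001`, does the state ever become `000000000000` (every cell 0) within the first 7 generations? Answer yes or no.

111111111111
111111111111  (fixed point — unchanged through generation 7)
generation 7 is 111111111111, still not uniform 0

no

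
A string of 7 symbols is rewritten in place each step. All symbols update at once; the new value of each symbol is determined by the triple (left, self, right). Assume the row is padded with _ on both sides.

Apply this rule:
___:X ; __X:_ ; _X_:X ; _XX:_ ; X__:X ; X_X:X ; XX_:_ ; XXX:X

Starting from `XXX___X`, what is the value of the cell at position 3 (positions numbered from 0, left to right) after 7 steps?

_

_X_XX_X
_XX__XX
___X___
XX_XXXX
__X_XX_
X_XX__X
XX__X_X
position 3 holds _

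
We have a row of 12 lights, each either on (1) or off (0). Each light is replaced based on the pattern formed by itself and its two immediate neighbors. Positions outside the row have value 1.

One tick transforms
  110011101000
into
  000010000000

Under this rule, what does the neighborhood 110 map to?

0

At position 1 the neighborhood is 110; the next row has 0 there.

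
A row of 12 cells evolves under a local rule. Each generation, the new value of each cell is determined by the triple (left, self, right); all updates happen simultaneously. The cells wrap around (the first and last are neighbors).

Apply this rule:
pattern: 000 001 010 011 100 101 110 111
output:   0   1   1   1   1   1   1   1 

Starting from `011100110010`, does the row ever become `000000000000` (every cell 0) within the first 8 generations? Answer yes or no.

111111111111
111111111111  (fixed point — unchanged through generation 8)
generation 8 is 111111111111, still not uniform 0

no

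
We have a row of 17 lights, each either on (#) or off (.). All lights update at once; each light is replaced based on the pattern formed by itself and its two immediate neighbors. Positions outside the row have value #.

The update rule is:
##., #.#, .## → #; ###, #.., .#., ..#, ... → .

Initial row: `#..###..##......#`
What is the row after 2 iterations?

#..#.#..##......#
#...#...##......#

#...#...##......#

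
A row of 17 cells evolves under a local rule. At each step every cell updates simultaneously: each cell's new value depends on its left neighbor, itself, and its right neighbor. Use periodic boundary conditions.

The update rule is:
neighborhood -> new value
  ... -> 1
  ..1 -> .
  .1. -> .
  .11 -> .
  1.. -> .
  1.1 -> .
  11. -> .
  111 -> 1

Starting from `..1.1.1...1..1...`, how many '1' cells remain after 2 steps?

step 1: 1.......1......11
step 2: ..11111...1111..1
count of 1: 10

10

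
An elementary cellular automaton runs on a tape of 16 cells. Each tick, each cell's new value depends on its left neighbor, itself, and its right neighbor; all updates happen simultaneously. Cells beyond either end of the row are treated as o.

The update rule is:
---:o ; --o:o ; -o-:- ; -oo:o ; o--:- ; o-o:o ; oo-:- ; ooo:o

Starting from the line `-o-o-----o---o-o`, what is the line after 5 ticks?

-oooo--oo-oooooo

o-o--oooo--oo-oo
-o--oooo--oo-ooo
o--oooo--oo-oooo
--oooo--oo-ooooo
-oooo--oo-oooooo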